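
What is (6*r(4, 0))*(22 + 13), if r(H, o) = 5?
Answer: 1050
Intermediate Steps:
(6*r(4, 0))*(22 + 13) = (6*5)*(22 + 13) = 30*35 = 1050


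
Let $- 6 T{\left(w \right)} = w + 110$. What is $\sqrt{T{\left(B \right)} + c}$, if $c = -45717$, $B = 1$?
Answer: $\frac{i \sqrt{182942}}{2} \approx 213.86 i$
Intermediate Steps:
$T{\left(w \right)} = - \frac{55}{3} - \frac{w}{6}$ ($T{\left(w \right)} = - \frac{w + 110}{6} = - \frac{110 + w}{6} = - \frac{55}{3} - \frac{w}{6}$)
$\sqrt{T{\left(B \right)} + c} = \sqrt{\left(- \frac{55}{3} - \frac{1}{6}\right) - 45717} = \sqrt{- \frac{37}{2} - 45717} = \sqrt{- \frac{91471}{2}} = \frac{i \sqrt{182942}}{2}$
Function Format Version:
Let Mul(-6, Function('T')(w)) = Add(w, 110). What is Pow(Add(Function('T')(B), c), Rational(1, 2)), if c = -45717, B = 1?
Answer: Mul(Rational(1, 2), I, Pow(182942, Rational(1, 2))) ≈ Mul(213.86, I)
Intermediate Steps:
Function('T')(w) = Add(Rational(-55, 3), Mul(Rational(-1, 6), w)) (Function('T')(w) = Mul(Rational(-1, 6), Add(w, 110)) = Mul(Rational(-1, 6), Add(110, w)) = Add(Rational(-55, 3), Mul(Rational(-1, 6), w)))
Pow(Add(Function('T')(B), c), Rational(1, 2)) = Pow(Add(Add(Rational(-55, 3), Mul(Rational(-1, 6), 1)), -45717), Rational(1, 2)) = Pow(Add(Add(Rational(-55, 3), Rational(-1, 6)), -45717), Rational(1, 2)) = Pow(Add(Rational(-37, 2), -45717), Rational(1, 2)) = Pow(Rational(-91471, 2), Rational(1, 2)) = Mul(Rational(1, 2), I, Pow(182942, Rational(1, 2)))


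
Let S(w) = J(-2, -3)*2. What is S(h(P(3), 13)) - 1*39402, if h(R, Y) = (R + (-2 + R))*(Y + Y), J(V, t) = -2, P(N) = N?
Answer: -39406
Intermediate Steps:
h(R, Y) = 2*Y*(-2 + 2*R) (h(R, Y) = (-2 + 2*R)*(2*Y) = 2*Y*(-2 + 2*R))
S(w) = -4 (S(w) = -2*2 = -4)
S(h(P(3), 13)) - 1*39402 = -4 - 1*39402 = -4 - 39402 = -39406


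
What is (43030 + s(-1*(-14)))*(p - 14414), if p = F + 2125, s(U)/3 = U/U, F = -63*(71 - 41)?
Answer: -610164907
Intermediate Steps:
F = -1890 (F = -63*30 = -1890)
s(U) = 3 (s(U) = 3*(U/U) = 3*1 = 3)
p = 235 (p = -1890 + 2125 = 235)
(43030 + s(-1*(-14)))*(p - 14414) = (43030 + 3)*(235 - 14414) = 43033*(-14179) = -610164907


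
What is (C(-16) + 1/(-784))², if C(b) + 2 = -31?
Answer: 669412129/614656 ≈ 1089.1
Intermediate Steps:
C(b) = -33 (C(b) = -2 - 31 = -33)
(C(-16) + 1/(-784))² = (-33 + 1/(-784))² = (-33 - 1/784)² = (-25873/784)² = 669412129/614656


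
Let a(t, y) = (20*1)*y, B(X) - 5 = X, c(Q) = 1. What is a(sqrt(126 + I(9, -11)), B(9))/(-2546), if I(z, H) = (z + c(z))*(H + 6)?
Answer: -140/1273 ≈ -0.10998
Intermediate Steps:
B(X) = 5 + X
I(z, H) = (1 + z)*(6 + H) (I(z, H) = (z + 1)*(H + 6) = (1 + z)*(6 + H))
a(t, y) = 20*y
a(sqrt(126 + I(9, -11)), B(9))/(-2546) = (20*(5 + 9))/(-2546) = (20*14)*(-1/2546) = 280*(-1/2546) = -140/1273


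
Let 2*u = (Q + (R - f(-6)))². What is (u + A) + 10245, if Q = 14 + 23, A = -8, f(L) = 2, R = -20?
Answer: 20699/2 ≈ 10350.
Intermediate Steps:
Q = 37
u = 225/2 (u = (37 + (-20 - 1*2))²/2 = (37 + (-20 - 2))²/2 = (37 - 22)²/2 = (½)*15² = (½)*225 = 225/2 ≈ 112.50)
(u + A) + 10245 = (225/2 - 8) + 10245 = 209/2 + 10245 = 20699/2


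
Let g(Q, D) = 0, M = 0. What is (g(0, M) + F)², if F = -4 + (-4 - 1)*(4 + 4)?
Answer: 1936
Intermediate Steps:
F = -44 (F = -4 - 5*8 = -4 - 40 = -44)
(g(0, M) + F)² = (0 - 44)² = (-44)² = 1936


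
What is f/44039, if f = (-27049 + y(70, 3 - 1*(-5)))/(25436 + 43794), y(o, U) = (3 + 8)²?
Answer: -13464/1524409985 ≈ -8.8323e-6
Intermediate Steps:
y(o, U) = 121 (y(o, U) = 11² = 121)
f = -13464/34615 (f = (-27049 + 121)/(25436 + 43794) = -26928/69230 = -26928*1/69230 = -13464/34615 ≈ -0.38896)
f/44039 = -13464/34615/44039 = -13464/34615*1/44039 = -13464/1524409985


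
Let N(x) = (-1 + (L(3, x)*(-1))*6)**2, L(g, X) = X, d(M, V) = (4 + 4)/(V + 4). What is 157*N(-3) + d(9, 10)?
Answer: 317615/7 ≈ 45374.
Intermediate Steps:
d(M, V) = 8/(4 + V)
N(x) = (-1 - 6*x)**2 (N(x) = (-1 + (x*(-1))*6)**2 = (-1 - x*6)**2 = (-1 - 6*x)**2)
157*N(-3) + d(9, 10) = 157*(1 + 6*(-3))**2 + 8/(4 + 10) = 157*(1 - 18)**2 + 8/14 = 157*(-17)**2 + 8*(1/14) = 157*289 + 4/7 = 45373 + 4/7 = 317615/7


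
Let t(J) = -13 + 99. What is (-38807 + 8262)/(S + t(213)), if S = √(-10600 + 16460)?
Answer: -1313435/768 + 30545*√1465/768 ≈ -187.91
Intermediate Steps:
S = 2*√1465 (S = √5860 = 2*√1465 ≈ 76.551)
t(J) = 86
(-38807 + 8262)/(S + t(213)) = (-38807 + 8262)/(2*√1465 + 86) = -30545/(86 + 2*√1465)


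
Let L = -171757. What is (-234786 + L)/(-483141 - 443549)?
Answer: 406543/926690 ≈ 0.43870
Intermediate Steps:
(-234786 + L)/(-483141 - 443549) = (-234786 - 171757)/(-483141 - 443549) = -406543/(-926690) = -406543*(-1/926690) = 406543/926690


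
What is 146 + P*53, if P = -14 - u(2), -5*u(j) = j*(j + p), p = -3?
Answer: -3086/5 ≈ -617.20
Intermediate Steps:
u(j) = -j*(-3 + j)/5 (u(j) = -j*(j - 3)/5 = -j*(-3 + j)/5)
P = -72/5 (P = -14 - 2*(3 - 1*2)/5 = -14 - 2*(3 - 2)/5 = -14 - 2/5 = -72/5 ≈ -14.400)
146 + P*53 = 146 - 72/5*53 = 146 - 3816/5 = -3086/5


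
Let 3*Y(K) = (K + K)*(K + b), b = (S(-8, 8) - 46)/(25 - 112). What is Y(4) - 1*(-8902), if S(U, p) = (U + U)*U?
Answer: 2325550/261 ≈ 8910.2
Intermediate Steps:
S(U, p) = 2*U² (S(U, p) = (2*U)*U = 2*U²)
b = -82/87 (b = (2*(-8)² - 46)/(25 - 112) = (2*64 - 46)/(-87) = (128 - 46)*(-1/87) = 82*(-1/87) = -82/87 ≈ -0.94253)
Y(K) = 2*K*(-82/87 + K)/3 (Y(K) = ((K + K)*(K - 82/87))/3 = ((2*K)*(-82/87 + K))/3 = (2*K*(-82/87 + K))/3 = 2*K*(-82/87 + K)/3)
Y(4) - 1*(-8902) = (2/261)*4*(-82 + 87*4) - 1*(-8902) = (2/261)*4*(-82 + 348) + 8902 = (2/261)*4*266 + 8902 = 2128/261 + 8902 = 2325550/261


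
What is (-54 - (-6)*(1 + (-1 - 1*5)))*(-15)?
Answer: 1260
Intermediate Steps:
(-54 - (-6)*(1 + (-1 - 1*5)))*(-15) = (-54 - (-6)*(1 + (-1 - 5)))*(-15) = (-54 - (-6)*(1 - 6))*(-15) = (-54 - (-6)*(-5))*(-15) = (-54 - 1*30)*(-15) = (-54 - 30)*(-15) = -84*(-15) = 1260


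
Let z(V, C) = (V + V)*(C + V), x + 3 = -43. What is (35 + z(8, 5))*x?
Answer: -11178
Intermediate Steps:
x = -46 (x = -3 - 43 = -46)
z(V, C) = 2*V*(C + V) (z(V, C) = (2*V)*(C + V) = 2*V*(C + V))
(35 + z(8, 5))*x = (35 + 2*8*(5 + 8))*(-46) = (35 + 2*8*13)*(-46) = (35 + 208)*(-46) = 243*(-46) = -11178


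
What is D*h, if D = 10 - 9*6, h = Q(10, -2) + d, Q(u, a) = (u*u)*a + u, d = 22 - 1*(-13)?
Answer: 6820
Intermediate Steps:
d = 35 (d = 22 + 13 = 35)
Q(u, a) = u + a*u**2 (Q(u, a) = u**2*a + u = a*u**2 + u = u + a*u**2)
h = -155 (h = 10*(1 - 2*10) + 35 = 10*(1 - 20) + 35 = 10*(-19) + 35 = -190 + 35 = -155)
D = -44 (D = 10 - 54 = -44)
D*h = -44*(-155) = 6820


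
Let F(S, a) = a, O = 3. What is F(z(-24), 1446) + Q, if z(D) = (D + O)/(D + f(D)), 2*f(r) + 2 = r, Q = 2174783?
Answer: 2176229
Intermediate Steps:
f(r) = -1 + r/2
z(D) = (3 + D)/(-1 + 3*D/2) (z(D) = (D + 3)/(D + (-1 + D/2)) = (3 + D)/(-1 + 3*D/2))
F(z(-24), 1446) + Q = 1446 + 2174783 = 2176229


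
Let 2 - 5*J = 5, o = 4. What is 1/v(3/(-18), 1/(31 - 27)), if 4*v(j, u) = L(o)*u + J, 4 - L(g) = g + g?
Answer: -5/2 ≈ -2.5000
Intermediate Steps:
L(g) = 4 - 2*g (L(g) = 4 - (g + g) = 4 - 2*g)
J = -⅗ (J = ⅖ - ⅕*5 = ⅖ - 1 = -⅗ ≈ -0.60000)
v(j, u) = -3/20 - u (v(j, u) = ((4 - 2*4)*u - ⅗)/4 = ((4 - 8)*u - ⅗)/4 = (-4*u - ⅗)/4 = (-⅗ - 4*u)/4 = -3/20 - u)
1/v(3/(-18), 1/(31 - 27)) = 1/(-3/20 - 1/(31 - 27)) = 1/(-3/20 - 1/4) = 1/(-3/20 - 1*¼) = 1/(-3/20 - ¼) = 1/(-⅖) = -5/2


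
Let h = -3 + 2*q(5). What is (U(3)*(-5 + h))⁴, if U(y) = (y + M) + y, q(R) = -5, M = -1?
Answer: 65610000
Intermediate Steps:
h = -13 (h = -3 + 2*(-5) = -3 - 10 = -13)
U(y) = -1 + 2*y (U(y) = (y - 1) + y = (-1 + y) + y = -1 + 2*y)
(U(3)*(-5 + h))⁴ = ((-1 + 2*3)*(-5 - 13))⁴ = ((-1 + 6)*(-18))⁴ = (5*(-18))⁴ = (-90)⁴ = 65610000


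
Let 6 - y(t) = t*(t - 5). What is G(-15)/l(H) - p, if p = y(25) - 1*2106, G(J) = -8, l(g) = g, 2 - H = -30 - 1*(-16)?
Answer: 5199/2 ≈ 2599.5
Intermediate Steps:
H = 16 (H = 2 - (-30 - 1*(-16)) = 2 - (-30 + 16) = 2 - 1*(-14) = 2 + 14 = 16)
y(t) = 6 - t*(-5 + t) (y(t) = 6 - t*(t - 5) = 6 - t*(-5 + t))
p = -2600 (p = (6 - 1*25² + 5*25) - 1*2106 = (6 - 1*625 + 125) - 2106 = (6 - 625 + 125) - 2106 = -494 - 2106 = -2600)
G(-15)/l(H) - p = -8/16 - 1*(-2600) = -8*1/16 + 2600 = -½ + 2600 = 5199/2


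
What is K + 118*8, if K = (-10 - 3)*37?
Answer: 463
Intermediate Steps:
K = -481 (K = -13*37 = -481)
K + 118*8 = -481 + 118*8 = -481 + 944 = 463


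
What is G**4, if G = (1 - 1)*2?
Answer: 0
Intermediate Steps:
G = 0 (G = 0*2 = 0)
G**4 = 0**4 = 0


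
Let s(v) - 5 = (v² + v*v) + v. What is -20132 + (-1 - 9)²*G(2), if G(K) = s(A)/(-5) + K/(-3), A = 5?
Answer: -64196/3 ≈ -21399.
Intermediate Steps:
s(v) = 5 + v + 2*v² (s(v) = 5 + ((v² + v*v) + v) = 5 + ((v² + v²) + v) = 5 + (2*v² + v) = 5 + (v + 2*v²) = 5 + v + 2*v²)
G(K) = -12 - K/3 (G(K) = (5 + 5 + 2*5²)/(-5) + K/(-3) = (5 + 5 + 2*25)*(-⅕) + K*(-⅓) = (5 + 5 + 50)*(-⅕) - K/3 = 60*(-⅕) - K/3 = -12 - K/3)
-20132 + (-1 - 9)²*G(2) = -20132 + (-1 - 9)²*(-12 - ⅓*2) = -20132 + (-10)²*(-12 - ⅔) = -20132 + 100*(-38/3) = -20132 - 3800/3 = -64196/3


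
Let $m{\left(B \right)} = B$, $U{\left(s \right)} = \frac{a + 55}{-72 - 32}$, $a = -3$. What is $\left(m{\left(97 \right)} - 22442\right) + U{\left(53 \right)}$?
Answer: $- \frac{44691}{2} \approx -22346.0$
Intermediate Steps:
$U{\left(s \right)} = - \frac{1}{2}$ ($U{\left(s \right)} = \frac{-3 + 55}{-72 - 32} = \frac{52}{-104} = 52 \left(- \frac{1}{104}\right) = - \frac{1}{2}$)
$\left(m{\left(97 \right)} - 22442\right) + U{\left(53 \right)} = \left(97 - 22442\right) - \frac{1}{2} = -22345 - \frac{1}{2} = - \frac{44691}{2}$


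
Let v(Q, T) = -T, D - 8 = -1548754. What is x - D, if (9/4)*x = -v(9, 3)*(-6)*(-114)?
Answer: 1549658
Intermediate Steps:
D = -1548746 (D = 8 - 1548754 = -1548746)
x = 912 (x = 4*(--1*3*(-6)*(-114))/9 = 4*(-(-3*(-6))*(-114))/9 = 4*(-18*(-114))/9 = 4*(-1*(-2052))/9 = (4/9)*2052 = 912)
x - D = 912 - 1*(-1548746) = 912 + 1548746 = 1549658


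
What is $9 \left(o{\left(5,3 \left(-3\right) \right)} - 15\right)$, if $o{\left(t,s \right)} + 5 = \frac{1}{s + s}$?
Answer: $- \frac{361}{2} \approx -180.5$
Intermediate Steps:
$o{\left(t,s \right)} = -5 + \frac{1}{2 s}$ ($o{\left(t,s \right)} = -5 + \frac{1}{s + s} = -5 + \frac{1}{2 s}$)
$9 \left(o{\left(5,3 \left(-3\right) \right)} - 15\right) = 9 \left(\left(-5 + \frac{1}{2 \cdot 3 \left(-3\right)}\right) - 15\right) = 9 \left(\left(-5 + \frac{1}{2 \left(-9\right)}\right) - 15\right) = 9 \left(\left(-5 + \frac{1}{2} \left(- \frac{1}{9}\right)\right) - 15\right) = 9 \left(\left(-5 - \frac{1}{18}\right) - 15\right) = 9 \left(- \frac{91}{18} - 15\right) = 9 \left(- \frac{361}{18}\right) = - \frac{361}{2}$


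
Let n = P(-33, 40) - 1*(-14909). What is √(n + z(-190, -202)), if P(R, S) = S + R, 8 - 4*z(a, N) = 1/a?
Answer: √2154159390/380 ≈ 122.14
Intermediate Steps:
z(a, N) = 2 - 1/(4*a)
P(R, S) = R + S
n = 14916 (n = (-33 + 40) - 1*(-14909) = 7 + 14909 = 14916)
√(n + z(-190, -202)) = √(14916 + (2 - ¼/(-190))) = √(14916 + (2 - ¼*(-1/190))) = √(14916 + (2 + 1/760)) = √(14916 + 1521/760) = √(11337681/760) = √2154159390/380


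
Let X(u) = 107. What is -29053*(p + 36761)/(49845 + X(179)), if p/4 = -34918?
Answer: 2989873283/49952 ≈ 59855.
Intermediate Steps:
p = -139672 (p = 4*(-34918) = -139672)
-29053*(p + 36761)/(49845 + X(179)) = -29053*(-139672 + 36761)/(49845 + 107) = -29053/(49952/(-102911)) = -29053/(49952*(-1/102911)) = -29053/(-49952/102911) = -29053*(-102911/49952) = 2989873283/49952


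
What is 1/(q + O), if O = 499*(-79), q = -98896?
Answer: -1/138317 ≈ -7.2298e-6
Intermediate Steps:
O = -39421
1/(q + O) = 1/(-98896 - 39421) = 1/(-138317) = -1/138317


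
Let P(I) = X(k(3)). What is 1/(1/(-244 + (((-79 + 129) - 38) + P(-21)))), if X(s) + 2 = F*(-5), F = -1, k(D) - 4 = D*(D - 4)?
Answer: -229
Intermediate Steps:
k(D) = 4 + D*(-4 + D) (k(D) = 4 + D*(D - 4) = 4 + D*(-4 + D))
X(s) = 3 (X(s) = -2 - 1*(-5) = -2 + 5 = 3)
P(I) = 3
1/(1/(-244 + (((-79 + 129) - 38) + P(-21)))) = 1/(1/(-244 + (((-79 + 129) - 38) + 3))) = 1/(1/(-244 + ((50 - 38) + 3))) = 1/(1/(-244 + (12 + 3))) = 1/(1/(-244 + 15)) = 1/(1/(-229)) = 1/(-1/229) = -229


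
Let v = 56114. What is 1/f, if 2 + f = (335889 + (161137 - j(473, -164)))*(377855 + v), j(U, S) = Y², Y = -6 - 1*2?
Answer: 1/215666102176 ≈ 4.6368e-12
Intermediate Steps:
Y = -8 (Y = -6 - 2 = -8)
j(U, S) = 64 (j(U, S) = (-8)² = 64)
f = 215666102176 (f = -2 + (335889 + (161137 - 1*64))*(377855 + 56114) = -2 + (335889 + (161137 - 64))*433969 = -2 + (335889 + 161073)*433969 = -2 + 496962*433969 = -2 + 215666102178 = 215666102176)
1/f = 1/215666102176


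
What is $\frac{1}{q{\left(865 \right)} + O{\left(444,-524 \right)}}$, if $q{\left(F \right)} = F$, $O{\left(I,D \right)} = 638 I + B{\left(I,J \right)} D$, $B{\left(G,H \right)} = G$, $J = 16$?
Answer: $\frac{1}{51481} \approx 1.9425 \cdot 10^{-5}$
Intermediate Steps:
$O{\left(I,D \right)} = 638 I + D I$ ($O{\left(I,D \right)} = 638 I + I D = 638 I + D I$)
$\frac{1}{q{\left(865 \right)} + O{\left(444,-524 \right)}} = \frac{1}{865 + 444 \left(638 - 524\right)} = \frac{1}{865 + 444 \cdot 114} = \frac{1}{865 + 50616} = \frac{1}{51481}$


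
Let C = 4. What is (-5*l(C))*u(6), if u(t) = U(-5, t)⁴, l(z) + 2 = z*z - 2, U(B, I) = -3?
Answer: -4860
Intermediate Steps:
l(z) = -4 + z² (l(z) = -2 + (z*z - 2) = -2 + (z² - 2) = -2 + (-2 + z²) = -4 + z²)
u(t) = 81 (u(t) = (-3)⁴ = 81)
(-5*l(C))*u(6) = -5*(-4 + 4²)*81 = -5*(-4 + 16)*81 = -5*12*81 = -60*81 = -4860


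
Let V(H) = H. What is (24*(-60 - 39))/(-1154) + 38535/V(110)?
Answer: 4473075/12694 ≈ 352.38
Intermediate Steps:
(24*(-60 - 39))/(-1154) + 38535/V(110) = (24*(-60 - 39))/(-1154) + 38535/110 = (24*(-99))*(-1/1154) + 38535*(1/110) = -2376*(-1/1154) + 7707/22 = 1188/577 + 7707/22 = 4473075/12694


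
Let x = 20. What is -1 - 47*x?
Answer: -941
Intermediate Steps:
-1 - 47*x = -1 - 47*20 = -1 - 940 = -941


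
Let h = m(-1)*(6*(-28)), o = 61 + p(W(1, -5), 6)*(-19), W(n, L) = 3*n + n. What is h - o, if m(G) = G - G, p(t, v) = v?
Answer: 53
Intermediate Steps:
W(n, L) = 4*n
m(G) = 0
o = -53 (o = 61 + 6*(-19) = 61 - 114 = -53)
h = 0 (h = 0*(6*(-28)) = 0*(-168) = 0)
h - o = 0 - 1*(-53) = 0 + 53 = 53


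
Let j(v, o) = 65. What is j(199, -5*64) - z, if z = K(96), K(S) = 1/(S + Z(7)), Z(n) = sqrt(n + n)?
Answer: 299017/4601 + sqrt(14)/9202 ≈ 64.990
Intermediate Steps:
Z(n) = sqrt(2)*sqrt(n) (Z(n) = sqrt(2*n) = sqrt(2)*sqrt(n))
K(S) = 1/(S + sqrt(14)) (K(S) = 1/(S + sqrt(2)*sqrt(7)) = 1/(S + sqrt(14)))
z = 1/(96 + sqrt(14)) ≈ 0.010026
j(199, -5*64) - z = 65 - (48/4601 - sqrt(14)/9202) = 65 + (-48/4601 + sqrt(14)/9202) = 299017/4601 + sqrt(14)/9202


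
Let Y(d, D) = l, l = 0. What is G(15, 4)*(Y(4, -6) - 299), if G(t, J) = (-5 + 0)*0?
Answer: 0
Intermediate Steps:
G(t, J) = 0 (G(t, J) = -5*0 = 0)
Y(d, D) = 0
G(15, 4)*(Y(4, -6) - 299) = 0*(0 - 299) = 0*(-299) = 0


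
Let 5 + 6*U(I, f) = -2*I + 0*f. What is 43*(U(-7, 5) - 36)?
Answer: -2967/2 ≈ -1483.5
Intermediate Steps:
U(I, f) = -5/6 - I/3 (U(I, f) = -5/6 + (-2*I + 0*f)/6 = -5/6 + (-2*I + 0)/6 = -5/6 + (-2*I)/6 = -5/6 - I/3)
43*(U(-7, 5) - 36) = 43*((-5/6 - 1/3*(-7)) - 36) = 43*((-5/6 + 7/3) - 36) = 43*(3/2 - 36) = 43*(-69/2) = -2967/2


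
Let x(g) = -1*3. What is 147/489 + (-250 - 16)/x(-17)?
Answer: 43505/489 ≈ 88.967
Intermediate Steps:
x(g) = -3
147/489 + (-250 - 16)/x(-17) = 147/489 + (-250 - 16)/(-3) = 147*(1/489) - 266*(-⅓) = 49/163 + 266/3 = 43505/489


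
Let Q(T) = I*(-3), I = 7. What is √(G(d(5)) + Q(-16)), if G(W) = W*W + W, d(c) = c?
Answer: 3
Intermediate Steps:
G(W) = W + W² (G(W) = W² + W = W + W²)
Q(T) = -21 (Q(T) = 7*(-3) = -21)
√(G(d(5)) + Q(-16)) = √(5*(1 + 5) - 21) = √(5*6 - 21) = √(30 - 21) = √9 = 3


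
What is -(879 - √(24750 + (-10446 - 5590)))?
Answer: -879 + √8714 ≈ -785.65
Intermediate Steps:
-(879 - √(24750 + (-10446 - 5590))) = -(879 - √(24750 - 16036)) = -(879 - √8714) = -879 + √8714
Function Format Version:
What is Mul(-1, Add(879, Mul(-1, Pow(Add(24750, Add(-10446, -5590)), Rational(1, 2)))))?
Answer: Add(-879, Pow(8714, Rational(1, 2))) ≈ -785.65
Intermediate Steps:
Mul(-1, Add(879, Mul(-1, Pow(Add(24750, Add(-10446, -5590)), Rational(1, 2))))) = Mul(-1, Add(879, Mul(-1, Pow(Add(24750, -16036), Rational(1, 2))))) = Mul(-1, Add(879, Mul(-1, Pow(8714, Rational(1, 2))))) = Add(-879, Pow(8714, Rational(1, 2)))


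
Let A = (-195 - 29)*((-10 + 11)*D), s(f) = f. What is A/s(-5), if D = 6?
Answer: 1344/5 ≈ 268.80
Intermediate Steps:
A = -1344 (A = (-195 - 29)*((-10 + 11)*6) = -224*6 = -1344)
A/s(-5) = -1344/(-5) = -1344*(-⅕) = 1344/5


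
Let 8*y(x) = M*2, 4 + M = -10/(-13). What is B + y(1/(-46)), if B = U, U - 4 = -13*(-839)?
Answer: 283665/26 ≈ 10910.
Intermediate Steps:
M = -42/13 (M = -4 - 10/(-13) = -4 - 10*(-1/13) = -4 + 10/13 = -42/13 ≈ -3.2308)
U = 10911 (U = 4 - 13*(-839) = 4 + 10907 = 10911)
B = 10911
y(x) = -21/26 (y(x) = (-42/13*2)/8 = (⅛)*(-84/13) = -21/26)
B + y(1/(-46)) = 10911 - 21/26 = 283665/26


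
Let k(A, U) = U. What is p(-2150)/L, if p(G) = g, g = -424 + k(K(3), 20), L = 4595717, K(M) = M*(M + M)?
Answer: -404/4595717 ≈ -8.7908e-5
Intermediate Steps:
K(M) = 2*M**2 (K(M) = M*(2*M) = 2*M**2)
g = -404 (g = -424 + 20 = -404)
p(G) = -404
p(-2150)/L = -404/4595717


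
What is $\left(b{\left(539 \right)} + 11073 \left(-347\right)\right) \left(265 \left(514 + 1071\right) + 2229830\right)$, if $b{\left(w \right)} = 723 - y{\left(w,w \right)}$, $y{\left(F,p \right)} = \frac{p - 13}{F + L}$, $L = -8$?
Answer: $- \frac{1801808102138590}{177} \approx -1.018 \cdot 10^{13}$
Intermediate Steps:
$y{\left(F,p \right)} = \frac{-13 + p}{-8 + F}$ ($y{\left(F,p \right)} = \frac{p - 13}{F - 8} = \frac{-13 + p}{-8 + F}$)
$b{\left(w \right)} = 723 - \frac{-13 + w}{-8 + w}$
$\left(b{\left(539 \right)} + 11073 \left(-347\right)\right) \left(265 \left(514 + 1071\right) + 2229830\right) = \left(\frac{-5771 + 722 \cdot 539}{-8 + 539} + 11073 \left(-347\right)\right) \left(265 \left(514 + 1071\right) + 2229830\right) = \left(\frac{-5771 + 389158}{531} - 3842331\right) \left(265 \cdot 1585 + 2229830\right) = \left(\frac{1}{531} \cdot 383387 - 3842331\right) \left(420025 + 2229830\right) = \left(\frac{383387}{531} - 3842331\right) 2649855 = \left(- \frac{2039894374}{531}\right) 2649855 = - \frac{1801808102138590}{177}$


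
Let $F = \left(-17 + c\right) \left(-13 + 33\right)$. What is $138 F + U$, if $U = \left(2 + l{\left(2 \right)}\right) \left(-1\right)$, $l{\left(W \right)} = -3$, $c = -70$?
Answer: $-240119$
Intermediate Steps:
$F = -1740$ ($F = \left(-17 - 70\right) \left(-13 + 33\right) = \left(-87\right) 20 = -1740$)
$U = 1$ ($U = \left(2 - 3\right) \left(-1\right) = \left(-1\right) \left(-1\right) = 1$)
$138 F + U = 138 \left(-1740\right) + 1 = -240120 + 1 = -240119$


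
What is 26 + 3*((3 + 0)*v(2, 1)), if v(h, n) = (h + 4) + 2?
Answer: 98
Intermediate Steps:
v(h, n) = 6 + h (v(h, n) = (4 + h) + 2 = 6 + h)
26 + 3*((3 + 0)*v(2, 1)) = 26 + 3*((3 + 0)*(6 + 2)) = 26 + 3*(3*8) = 26 + 3*24 = 26 + 72 = 98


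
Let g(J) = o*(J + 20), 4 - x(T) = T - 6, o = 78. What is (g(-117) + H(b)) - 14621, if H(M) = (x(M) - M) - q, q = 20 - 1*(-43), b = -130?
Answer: -21980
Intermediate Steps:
q = 63 (q = 20 + 43 = 63)
x(T) = 10 - T (x(T) = 4 - (T - 6) = 4 - (-6 + T) = 4 + (6 - T) = 10 - T)
g(J) = 1560 + 78*J (g(J) = 78*(J + 20) = 78*(20 + J) = 1560 + 78*J)
H(M) = -53 - 2*M (H(M) = ((10 - M) - M) - 1*63 = (10 - 2*M) - 63 = -53 - 2*M)
(g(-117) + H(b)) - 14621 = ((1560 + 78*(-117)) + (-53 - 2*(-130))) - 14621 = ((1560 - 9126) + (-53 + 260)) - 14621 = (-7566 + 207) - 14621 = -7359 - 14621 = -21980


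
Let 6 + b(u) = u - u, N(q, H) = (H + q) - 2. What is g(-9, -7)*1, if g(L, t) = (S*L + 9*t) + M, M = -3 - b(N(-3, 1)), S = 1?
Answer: -69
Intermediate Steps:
N(q, H) = -2 + H + q
b(u) = -6 (b(u) = -6 + (u - u) = -6 + 0 = -6)
M = 3 (M = -3 - 1*(-6) = -3 + 6 = 3)
g(L, t) = 3 + L + 9*t (g(L, t) = (1*L + 9*t) + 3 = (L + 9*t) + 3 = 3 + L + 9*t)
g(-9, -7)*1 = (3 - 9 + 9*(-7))*1 = (3 - 9 - 63)*1 = -69*1 = -69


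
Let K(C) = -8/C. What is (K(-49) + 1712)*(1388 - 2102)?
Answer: -8557392/7 ≈ -1.2225e+6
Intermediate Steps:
(K(-49) + 1712)*(1388 - 2102) = (-8/(-49) + 1712)*(1388 - 2102) = (-8*(-1/49) + 1712)*(-714) = (8/49 + 1712)*(-714) = (83896/49)*(-714) = -8557392/7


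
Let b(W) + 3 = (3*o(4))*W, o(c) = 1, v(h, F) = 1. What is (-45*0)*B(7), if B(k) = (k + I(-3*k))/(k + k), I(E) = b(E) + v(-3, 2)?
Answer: 0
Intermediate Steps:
b(W) = -3 + 3*W (b(W) = -3 + (3*1)*W = -3 + 3*W)
I(E) = -2 + 3*E (I(E) = (-3 + 3*E) + 1 = -2 + 3*E)
B(k) = (-2 - 8*k)/(2*k) (B(k) = (k + (-2 + 3*(-3*k)))/(k + k) = (k + (-2 - 9*k))/((2*k)) = (-2 - 8*k)*(1/(2*k)) = (-2 - 8*k)/(2*k))
(-45*0)*B(7) = (-45*0)*(-4 - 1/7) = 0*(-4 - 1*1/7) = 0*(-4 - 1/7) = 0*(-29/7) = 0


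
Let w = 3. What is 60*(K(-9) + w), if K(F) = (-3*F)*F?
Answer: -14400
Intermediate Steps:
K(F) = -3*F²
60*(K(-9) + w) = 60*(-3*(-9)² + 3) = 60*(-3*81 + 3) = 60*(-243 + 3) = 60*(-240) = -14400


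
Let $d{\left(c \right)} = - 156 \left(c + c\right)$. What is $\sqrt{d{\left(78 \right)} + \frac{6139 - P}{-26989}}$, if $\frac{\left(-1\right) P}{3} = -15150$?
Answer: $\frac{i \sqrt{17725430396077}}{26989} \approx 156.0 i$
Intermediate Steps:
$P = 45450$ ($P = \left(-3\right) \left(-15150\right) = 45450$)
$d{\left(c \right)} = - 312 c$ ($d{\left(c \right)} = - 156 \cdot 2 c = - 312 c$)
$\sqrt{d{\left(78 \right)} + \frac{6139 - P}{-26989}} = \sqrt{\left(-312\right) 78 + \frac{6139 - 45450}{-26989}} = \sqrt{-24336 + \left(6139 - 45450\right) \left(- \frac{1}{26989}\right)} = \sqrt{-24336 - - \frac{39311}{26989}} = \sqrt{-24336 + \frac{39311}{26989}} = \sqrt{- \frac{656764993}{26989}} = \frac{i \sqrt{17725430396077}}{26989}$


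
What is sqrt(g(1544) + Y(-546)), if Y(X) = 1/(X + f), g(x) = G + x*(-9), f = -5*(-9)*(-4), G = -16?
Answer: I*sqrt(60600678)/66 ≈ 117.95*I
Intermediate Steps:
f = -180 (f = 45*(-4) = -180)
g(x) = -16 - 9*x (g(x) = -16 + x*(-9) = -16 - 9*x)
Y(X) = 1/(-180 + X) (Y(X) = 1/(X - 180) = 1/(-180 + X))
sqrt(g(1544) + Y(-546)) = sqrt((-16 - 9*1544) + 1/(-180 - 546)) = sqrt((-16 - 13896) + 1/(-726)) = sqrt(-13912 - 1/726) = sqrt(-10100113/726) = I*sqrt(60600678)/66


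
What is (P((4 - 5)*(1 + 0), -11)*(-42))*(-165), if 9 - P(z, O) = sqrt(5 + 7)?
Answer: 62370 - 13860*sqrt(3) ≈ 38364.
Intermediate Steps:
P(z, O) = 9 - 2*sqrt(3) (P(z, O) = 9 - sqrt(5 + 7) = 9 - sqrt(12) = 9 - 2*sqrt(3))
(P((4 - 5)*(1 + 0), -11)*(-42))*(-165) = ((9 - 2*sqrt(3))*(-42))*(-165) = (-378 + 84*sqrt(3))*(-165) = 62370 - 13860*sqrt(3)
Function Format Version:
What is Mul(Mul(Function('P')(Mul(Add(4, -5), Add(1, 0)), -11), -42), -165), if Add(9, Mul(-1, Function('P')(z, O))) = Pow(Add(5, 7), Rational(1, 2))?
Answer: Add(62370, Mul(-13860, Pow(3, Rational(1, 2)))) ≈ 38364.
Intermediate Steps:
Function('P')(z, O) = Add(9, Mul(-2, Pow(3, Rational(1, 2)))) (Function('P')(z, O) = Add(9, Mul(-1, Pow(Add(5, 7), Rational(1, 2)))) = Add(9, Mul(-1, Pow(12, Rational(1, 2)))) = Add(9, Mul(-1, Mul(2, Pow(3, Rational(1, 2))))) = Add(9, Mul(-2, Pow(3, Rational(1, 2)))))
Mul(Mul(Function('P')(Mul(Add(4, -5), Add(1, 0)), -11), -42), -165) = Mul(Mul(Add(9, Mul(-2, Pow(3, Rational(1, 2)))), -42), -165) = Mul(Add(-378, Mul(84, Pow(3, Rational(1, 2)))), -165) = Add(62370, Mul(-13860, Pow(3, Rational(1, 2))))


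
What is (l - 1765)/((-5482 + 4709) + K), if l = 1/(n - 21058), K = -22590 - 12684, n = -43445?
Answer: 113847796/2325139641 ≈ 0.048964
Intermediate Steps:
K = -35274
l = -1/64503 (l = 1/(-43445 - 21058) = 1/(-64503) = -1/64503 ≈ -1.5503e-5)
(l - 1765)/((-5482 + 4709) + K) = (-1/64503 - 1765)/((-5482 + 4709) - 35274) = -113847796/(64503*(-773 - 35274)) = -113847796/64503/(-36047) = -113847796/64503*(-1/36047) = 113847796/2325139641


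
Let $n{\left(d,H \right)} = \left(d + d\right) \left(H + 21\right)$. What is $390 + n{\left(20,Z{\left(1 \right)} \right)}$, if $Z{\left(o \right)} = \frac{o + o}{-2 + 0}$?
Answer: $1190$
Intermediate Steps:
$Z{\left(o \right)} = - o$ ($Z{\left(o \right)} = \frac{2 o}{-2} = 2 o \left(- \frac{1}{2}\right) = - o$)
$n{\left(d,H \right)} = 2 d \left(21 + H\right)$
$390 + n{\left(20,Z{\left(1 \right)} \right)} = 390 + 2 \cdot 20 \left(21 - 1\right) = 390 + 2 \cdot 20 \cdot 20 = 390 + 800 = 1190$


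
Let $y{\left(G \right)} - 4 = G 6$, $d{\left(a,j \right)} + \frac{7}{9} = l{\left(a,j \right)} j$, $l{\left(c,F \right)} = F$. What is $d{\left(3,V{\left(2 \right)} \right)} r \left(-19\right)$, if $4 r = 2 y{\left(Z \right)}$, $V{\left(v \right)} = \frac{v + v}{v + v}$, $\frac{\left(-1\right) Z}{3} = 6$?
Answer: $\frac{1976}{9} \approx 219.56$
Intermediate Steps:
$Z = -18$ ($Z = \left(-3\right) 6 = -18$)
$V{\left(v \right)} = 1$ ($V{\left(v \right)} = \frac{2 v}{2 v} = 2 v \frac{1}{2 v} = 1$)
$d{\left(a,j \right)} = - \frac{7}{9} + j^{2}$ ($d{\left(a,j \right)} = - \frac{7}{9} + j j = - \frac{7}{9} + j^{2}$)
$y{\left(G \right)} = 4 + 6 G$ ($y{\left(G \right)} = 4 + G 6 = 4 + 6 G$)
$r = -52$ ($r = \frac{2 \left(4 + 6 \left(-18\right)\right)}{4} = \frac{2 \left(4 - 108\right)}{4} = \frac{2 \left(-104\right)}{4} = \frac{1}{4} \left(-208\right) = -52$)
$d{\left(3,V{\left(2 \right)} \right)} r \left(-19\right) = \left(- \frac{7}{9} + 1^{2}\right) \left(-52\right) \left(-19\right) = \left(- \frac{7}{9} + 1\right) \left(-52\right) \left(-19\right) = \frac{2}{9} \left(-52\right) \left(-19\right) = \left(- \frac{104}{9}\right) \left(-19\right) = \frac{1976}{9}$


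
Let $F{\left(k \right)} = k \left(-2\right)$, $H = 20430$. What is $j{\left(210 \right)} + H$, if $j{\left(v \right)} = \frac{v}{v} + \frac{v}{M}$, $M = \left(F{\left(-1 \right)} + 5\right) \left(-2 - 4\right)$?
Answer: $20426$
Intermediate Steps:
$F{\left(k \right)} = - 2 k$
$M = -42$ ($M = \left(\left(-2\right) \left(-1\right) + 5\right) \left(-2 - 4\right) = \left(2 + 5\right) \left(-6\right) = 7 \left(-6\right) = -42$)
$j{\left(v \right)} = 1 - \frac{v}{42}$ ($j{\left(v \right)} = \frac{v}{v} + \frac{v}{-42} = 1 + v \left(- \frac{1}{42}\right) = 1 - \frac{v}{42}$)
$j{\left(210 \right)} + H = \left(1 - 5\right) + 20430 = -4 + 20430 = 20426$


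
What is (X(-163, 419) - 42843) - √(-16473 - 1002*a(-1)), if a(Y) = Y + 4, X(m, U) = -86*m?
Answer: -28825 - I*√19479 ≈ -28825.0 - 139.57*I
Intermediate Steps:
a(Y) = 4 + Y
(X(-163, 419) - 42843) - √(-16473 - 1002*a(-1)) = (-86*(-163) - 42843) - √(-16473 - 1002*(4 - 1)) = (14018 - 42843) - √(-16473 - 1002*3) = -28825 - √(-16473 - 3006) = -28825 - √(-19479) = -28825 - I*√19479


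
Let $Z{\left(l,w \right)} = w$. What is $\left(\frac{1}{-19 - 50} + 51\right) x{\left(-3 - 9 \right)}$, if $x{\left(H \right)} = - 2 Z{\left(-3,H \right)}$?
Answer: $\frac{28144}{23} \approx 1223.7$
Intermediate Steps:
$x{\left(H \right)} = - 2 H$
$\left(\frac{1}{-19 - 50} + 51\right) x{\left(-3 - 9 \right)} = \left(\frac{1}{-19 - 50} + 51\right) \left(- 2 \left(-3 - 9\right)\right) = \left(\frac{1}{-69} + 51\right) \left(- 2 \left(-3 - 9\right)\right) = \left(- \frac{1}{69} + 51\right) \left(\left(-2\right) \left(-12\right)\right) = \frac{3518}{69} \cdot 24 = \frac{28144}{23}$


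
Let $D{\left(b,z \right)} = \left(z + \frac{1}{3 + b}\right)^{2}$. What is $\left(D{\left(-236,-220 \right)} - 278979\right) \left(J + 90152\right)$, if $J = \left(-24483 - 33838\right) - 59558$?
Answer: $\frac{1489618296390}{233} \approx 6.3932 \cdot 10^{9}$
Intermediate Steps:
$J = -117879$ ($J = -58321 - 59558 = -117879$)
$\left(D{\left(-236,-220 \right)} - 278979\right) \left(J + 90152\right) = \left(\frac{\left(1 + 3 \left(-220\right) - -51920\right)^{2}}{\left(3 - 236\right)^{2}} - 278979\right) \left(-117879 + 90152\right) = \left(\frac{\left(1 - 660 + 51920\right)^{2}}{54289} - 278979\right) \left(-27727\right) = \left(\frac{51261^{2}}{54289} - 278979\right) \left(-27727\right) = \left(\frac{1}{54289} \cdot 2627690121 - 278979\right) \left(-27727\right) = \left(\frac{2627690121}{54289} - 278979\right) \left(-27727\right) = \left(- \frac{12517800810}{54289}\right) \left(-27727\right) = \frac{1489618296390}{233}$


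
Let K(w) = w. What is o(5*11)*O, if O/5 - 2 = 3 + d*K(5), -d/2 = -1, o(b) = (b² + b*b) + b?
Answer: 457875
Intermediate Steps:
o(b) = b + 2*b² (o(b) = (b² + b²) + b = 2*b² + b = b + 2*b²)
d = 2 (d = -2*(-1) = 2)
O = 75 (O = 10 + 5*(3 + 2*5) = 10 + 5*(3 + 10) = 10 + 5*13 = 10 + 65 = 75)
o(5*11)*O = ((5*11)*(1 + 2*(5*11)))*75 = (55*(1 + 2*55))*75 = (55*(1 + 110))*75 = (55*111)*75 = 6105*75 = 457875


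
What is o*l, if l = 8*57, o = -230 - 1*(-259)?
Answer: 13224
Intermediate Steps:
o = 29 (o = -230 + 259 = 29)
l = 456
o*l = 29*456 = 13224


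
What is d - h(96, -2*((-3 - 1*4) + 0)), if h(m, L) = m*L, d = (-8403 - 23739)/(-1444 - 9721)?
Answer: -1361238/1015 ≈ -1341.1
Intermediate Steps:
d = 2922/1015 (d = -32142/(-11165) = -32142*(-1/11165) = 2922/1015 ≈ 2.8788)
h(m, L) = L*m
d - h(96, -2*((-3 - 1*4) + 0)) = 2922/1015 - (-2*((-3 - 1*4) + 0))*96 = 2922/1015 - (-2*((-3 - 4) + 0))*96 = 2922/1015 - (-2*(-7 + 0))*96 = 2922/1015 - (-2*(-7))*96 = 2922/1015 - 14*96 = 2922/1015 - 1*1344 = 2922/1015 - 1344 = -1361238/1015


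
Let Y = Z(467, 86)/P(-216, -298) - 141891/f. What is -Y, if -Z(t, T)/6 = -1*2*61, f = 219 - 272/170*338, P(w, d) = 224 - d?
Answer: -61918883/139983 ≈ -442.33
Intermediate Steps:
f = -1609/5 (f = 219 - 272*1/170*338 = 219 - 8/5*338 = 219 - 2704/5 = -1609/5 ≈ -321.80)
Z(t, T) = 732 (Z(t, T) = -6*(-1*2)*61 = -(-12)*61 = -6*(-122) = 732)
Y = 61918883/139983 (Y = 732/(224 - 1*(-298)) - 141891/(-1609/5) = 732/(224 + 298) - 141891*(-5/1609) = 732/522 + 709455/1609 = 732*(1/522) + 709455/1609 = 122/87 + 709455/1609 = 61918883/139983 ≈ 442.33)
-Y = -1*61918883/139983 = -61918883/139983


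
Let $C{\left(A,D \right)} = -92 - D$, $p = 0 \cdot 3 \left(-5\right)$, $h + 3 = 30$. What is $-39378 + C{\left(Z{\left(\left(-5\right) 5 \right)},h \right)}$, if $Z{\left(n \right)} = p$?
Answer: $-39497$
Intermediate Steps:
$h = 27$ ($h = -3 + 30 = 27$)
$p = 0$ ($p = 0 \left(-5\right) = 0$)
$Z{\left(n \right)} = 0$
$-39378 + C{\left(Z{\left(\left(-5\right) 5 \right)},h \right)} = -39378 - 119 = -39497$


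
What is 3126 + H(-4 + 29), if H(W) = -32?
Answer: 3094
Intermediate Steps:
3126 + H(-4 + 29) = 3126 - 32 = 3094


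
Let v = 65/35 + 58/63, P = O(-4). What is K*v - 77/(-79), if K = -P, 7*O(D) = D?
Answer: 12751/4977 ≈ 2.5620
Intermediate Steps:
O(D) = D/7
P = -4/7 (P = (⅐)*(-4) = -4/7 ≈ -0.57143)
v = 25/9 (v = 65*(1/35) + 58*(1/63) = 13/7 + 58/63 = 25/9 ≈ 2.7778)
K = 4/7 (K = -1*(-4/7) = 4/7 ≈ 0.57143)
K*v - 77/(-79) = (4/7)*(25/9) - 77/(-79) = 100/63 - 77*(-1/79) = 100/63 + 77/79 = 12751/4977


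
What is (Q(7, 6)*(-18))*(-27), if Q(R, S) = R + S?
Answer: 6318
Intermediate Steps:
(Q(7, 6)*(-18))*(-27) = ((7 + 6)*(-18))*(-27) = (13*(-18))*(-27) = -234*(-27) = 6318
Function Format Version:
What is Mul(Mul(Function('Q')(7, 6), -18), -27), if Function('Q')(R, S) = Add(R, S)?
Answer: 6318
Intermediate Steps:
Mul(Mul(Function('Q')(7, 6), -18), -27) = Mul(Mul(Add(7, 6), -18), -27) = Mul(Mul(13, -18), -27) = Mul(-234, -27) = 6318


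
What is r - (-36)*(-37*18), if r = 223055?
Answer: 199079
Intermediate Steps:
r - (-36)*(-37*18) = 223055 - (-36)*(-37*18) = 223055 - (-36)*(-666) = 223055 - 1*23976 = 223055 - 23976 = 199079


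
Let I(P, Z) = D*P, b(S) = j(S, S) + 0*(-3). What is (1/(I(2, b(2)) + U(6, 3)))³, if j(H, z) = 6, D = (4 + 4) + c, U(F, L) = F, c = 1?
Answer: 1/13824 ≈ 7.2338e-5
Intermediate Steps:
D = 9 (D = (4 + 4) + 1 = 8 + 1 = 9)
b(S) = 6 (b(S) = 6 + 0*(-3) = 6 + 0 = 6)
I(P, Z) = 9*P
(1/(I(2, b(2)) + U(6, 3)))³ = (1/(9*2 + 6))³ = (1/(18 + 6))³ = (1/24)³ = 1/13824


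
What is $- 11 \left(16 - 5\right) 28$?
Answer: $-3388$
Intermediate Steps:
$- 11 \left(16 - 5\right) 28 = \left(-11\right) 11 \cdot 28 = \left(-121\right) 28 = -3388$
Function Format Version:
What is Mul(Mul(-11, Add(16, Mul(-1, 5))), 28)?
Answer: -3388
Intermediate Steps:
Mul(Mul(-11, Add(16, Mul(-1, 5))), 28) = Mul(Mul(-11, Add(16, -5)), 28) = Mul(Mul(-11, 11), 28) = Mul(-121, 28) = -3388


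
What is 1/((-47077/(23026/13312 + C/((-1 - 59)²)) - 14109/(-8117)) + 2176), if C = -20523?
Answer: 16090986577/225798261497881 ≈ 7.1263e-5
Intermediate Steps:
1/((-47077/(23026/13312 + C/((-1 - 59)²)) - 14109/(-8117)) + 2176) = 1/((-47077/(23026/13312 - 20523/(-1 - 59)²) - 14109/(-8117)) + 2176) = 1/((-47077/(23026*(1/13312) - 20523/((-60)²)) - 14109*(-1/8117)) + 2176) = 1/((-47077/(11513/6656 - 20523/3600) + 14109/8117) + 2176) = 1/((-47077/(11513/6656 - 20523*1/3600) + 14109/8117) + 2176) = 1/((-47077/(11513/6656 - 6841/1200) + 14109/8117) + 2176) = 1/((-47077/(-1982381/499200) + 14109/8117) + 2176) = 1/((-47077*(-499200/1982381) + 14109/8117) + 2176) = 1/((23500838400/1982381 + 14109/8117) + 2176) = 1/(190784274706329/16090986577 + 2176) = 1/(225798261497881/16090986577) = 16090986577/225798261497881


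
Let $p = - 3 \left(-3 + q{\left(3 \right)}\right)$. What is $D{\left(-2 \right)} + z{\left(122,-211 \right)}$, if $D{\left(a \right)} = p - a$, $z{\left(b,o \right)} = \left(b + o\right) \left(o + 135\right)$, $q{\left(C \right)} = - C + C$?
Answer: $6775$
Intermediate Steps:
$q{\left(C \right)} = 0$
$p = 9$ ($p = - 3 \left(-3 + 0\right) = \left(-3\right) \left(-3\right) = 9$)
$z{\left(b,o \right)} = \left(135 + o\right) \left(b + o\right)$ ($z{\left(b,o \right)} = \left(b + o\right) \left(135 + o\right) = \left(135 + o\right) \left(b + o\right)$)
$D{\left(a \right)} = 9 - a$
$D{\left(-2 \right)} + z{\left(122,-211 \right)} = \left(9 - -2\right) + \left(\left(-211\right)^{2} + 135 \cdot 122 + 135 \left(-211\right) + 122 \left(-211\right)\right) = \left(9 + 2\right) + \left(44521 + 16470 - 28485 - 25742\right) = 11 + 6764 = 6775$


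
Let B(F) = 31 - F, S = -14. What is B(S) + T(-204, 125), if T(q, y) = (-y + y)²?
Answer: 45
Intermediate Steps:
T(q, y) = 0 (T(q, y) = 0² = 0)
B(S) + T(-204, 125) = (31 - 1*(-14)) + 0 = (31 + 14) + 0 = 45 + 0 = 45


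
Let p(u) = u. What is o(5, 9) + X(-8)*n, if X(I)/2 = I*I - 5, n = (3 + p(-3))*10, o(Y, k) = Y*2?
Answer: 10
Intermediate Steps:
o(Y, k) = 2*Y
n = 0 (n = (3 - 3)*10 = 0*10 = 0)
X(I) = -10 + 2*I**2 (X(I) = 2*(I*I - 5) = 2*(I**2 - 5) = 2*(-5 + I**2) = -10 + 2*I**2)
o(5, 9) + X(-8)*n = 2*5 + (-10 + 2*(-8)**2)*0 = 10 + (-10 + 2*64)*0 = 10 + (-10 + 128)*0 = 10 + 118*0 = 10 + 0 = 10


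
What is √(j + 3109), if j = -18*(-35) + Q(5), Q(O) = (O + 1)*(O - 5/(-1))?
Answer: √3799 ≈ 61.636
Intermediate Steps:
Q(O) = (1 + O)*(5 + O) (Q(O) = (1 + O)*(O - 5*(-1)) = (1 + O)*(O + 5) = (1 + O)*(5 + O))
j = 690 (j = -18*(-35) + (5 + 5² + 6*5) = 630 + (5 + 25 + 30) = 630 + 60 = 690)
√(j + 3109) = √(690 + 3109) = √3799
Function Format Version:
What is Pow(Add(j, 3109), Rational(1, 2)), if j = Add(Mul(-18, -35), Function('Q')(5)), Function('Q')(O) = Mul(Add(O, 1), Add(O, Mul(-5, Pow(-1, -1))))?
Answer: Pow(3799, Rational(1, 2)) ≈ 61.636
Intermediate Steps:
Function('Q')(O) = Mul(Add(1, O), Add(5, O)) (Function('Q')(O) = Mul(Add(1, O), Add(O, Mul(-5, -1))) = Mul(Add(1, O), Add(O, 5)) = Mul(Add(1, O), Add(5, O)))
j = 690 (j = Add(Mul(-18, -35), Add(5, Pow(5, 2), Mul(6, 5))) = Add(630, Add(5, 25, 30)) = Add(630, 60) = 690)
Pow(Add(j, 3109), Rational(1, 2)) = Pow(Add(690, 3109), Rational(1, 2)) = Pow(3799, Rational(1, 2))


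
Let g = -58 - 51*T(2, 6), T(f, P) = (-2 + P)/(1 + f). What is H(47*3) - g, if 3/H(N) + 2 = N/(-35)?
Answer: 26481/211 ≈ 125.50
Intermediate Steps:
T(f, P) = (-2 + P)/(1 + f)
H(N) = 3/(-2 - N/35) (H(N) = 3/(-2 + N/(-35)) = 3/(-2 + N*(-1/35)) = 3/(-2 - N/35))
g = -126 (g = -58 - 51*(-2 + 6)/(1 + 2) = -58 - 51*4/3 = -58 - 68 = -126)
H(47*3) - g = -105/(70 + 47*3) - 1*(-126) = -105/(70 + 141) + 126 = -105/211 + 126 = 26481/211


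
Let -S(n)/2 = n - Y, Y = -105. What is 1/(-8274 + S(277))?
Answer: -1/9038 ≈ -0.00011064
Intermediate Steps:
S(n) = -210 - 2*n (S(n) = -2*(n - 1*(-105)) = -2*(n + 105) = -2*(105 + n) = -210 - 2*n)
1/(-8274 + S(277)) = 1/(-8274 + (-210 - 2*277)) = 1/(-8274 + (-210 - 554)) = 1/(-8274 - 764) = 1/(-9038) = -1/9038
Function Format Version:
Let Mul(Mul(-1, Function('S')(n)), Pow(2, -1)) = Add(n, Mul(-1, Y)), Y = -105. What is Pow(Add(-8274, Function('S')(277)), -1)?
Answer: Rational(-1, 9038) ≈ -0.00011064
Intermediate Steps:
Function('S')(n) = Add(-210, Mul(-2, n)) (Function('S')(n) = Mul(-2, Add(n, Mul(-1, -105))) = Mul(-2, Add(n, 105)) = Mul(-2, Add(105, n)) = Add(-210, Mul(-2, n)))
Pow(Add(-8274, Function('S')(277)), -1) = Pow(Add(-8274, Add(-210, Mul(-2, 277))), -1) = Pow(Add(-8274, Add(-210, -554)), -1) = Pow(Add(-8274, -764), -1) = Pow(-9038, -1) = Rational(-1, 9038)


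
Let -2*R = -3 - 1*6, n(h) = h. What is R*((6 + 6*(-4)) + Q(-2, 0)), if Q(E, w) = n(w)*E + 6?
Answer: -54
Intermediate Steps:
Q(E, w) = 6 + E*w (Q(E, w) = w*E + 6 = E*w + 6 = 6 + E*w)
R = 9/2 (R = -(-3 - 1*6)/2 = -(-3 - 6)/2 = -½*(-9) = 9/2 ≈ 4.5000)
R*((6 + 6*(-4)) + Q(-2, 0)) = 9*((6 + 6*(-4)) + (6 - 2*0))/2 = 9*((6 - 24) + (6 + 0))/2 = 9*(-18 + 6)/2 = (9/2)*(-12) = -54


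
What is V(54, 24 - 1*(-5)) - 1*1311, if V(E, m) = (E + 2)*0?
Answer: -1311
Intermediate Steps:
V(E, m) = 0 (V(E, m) = (2 + E)*0 = 0)
V(54, 24 - 1*(-5)) - 1*1311 = 0 - 1*1311 = 0 - 1311 = -1311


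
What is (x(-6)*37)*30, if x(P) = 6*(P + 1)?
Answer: -33300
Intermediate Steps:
x(P) = 6 + 6*P (x(P) = 6*(1 + P) = 6 + 6*P)
(x(-6)*37)*30 = ((6 + 6*(-6))*37)*30 = ((6 - 36)*37)*30 = -30*37*30 = -1110*30 = -33300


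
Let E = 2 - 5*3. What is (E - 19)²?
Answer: 1024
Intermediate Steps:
E = -13 (E = 2 - 15 = -13)
(E - 19)² = (-13 - 19)² = (-32)² = 1024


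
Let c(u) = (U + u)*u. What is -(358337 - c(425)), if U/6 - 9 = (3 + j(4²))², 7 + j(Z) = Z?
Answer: 212438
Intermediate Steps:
j(Z) = -7 + Z
U = 918 (U = 54 + 6*(3 + (-7 + 4²))² = 54 + 6*(3 + (-7 + 16))² = 54 + 6*(3 + 9)² = 54 + 6*12² = 54 + 6*144 = 54 + 864 = 918)
c(u) = u*(918 + u) (c(u) = (918 + u)*u = u*(918 + u))
-(358337 - c(425)) = -(358337 - 425*(918 + 425)) = -(358337 - 425*1343) = -(358337 - 1*570775) = -(358337 - 570775) = -1*(-212438) = 212438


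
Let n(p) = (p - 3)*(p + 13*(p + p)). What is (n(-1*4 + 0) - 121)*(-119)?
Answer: -75565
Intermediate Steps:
n(p) = 27*p*(-3 + p) (n(p) = (-3 + p)*(p + 13*(2*p)) = (-3 + p)*(p + 26*p) = (-3 + p)*(27*p) = 27*p*(-3 + p))
(n(-1*4 + 0) - 121)*(-119) = (27*(-1*4 + 0)*(-3 + (-1*4 + 0)) - 121)*(-119) = (27*(-4 + 0)*(-3 + (-4 + 0)) - 121)*(-119) = (27*(-4)*(-3 - 4) - 121)*(-119) = (27*(-4)*(-7) - 121)*(-119) = (756 - 121)*(-119) = 635*(-119) = -75565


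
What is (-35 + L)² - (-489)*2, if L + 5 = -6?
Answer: 3094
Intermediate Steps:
L = -11 (L = -5 - 6 = -11)
(-35 + L)² - (-489)*2 = (-35 - 11)² - (-489)*2 = (-46)² - 1*(-978) = 2116 + 978 = 3094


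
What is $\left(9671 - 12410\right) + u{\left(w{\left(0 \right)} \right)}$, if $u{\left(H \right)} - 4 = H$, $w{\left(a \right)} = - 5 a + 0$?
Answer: $-2735$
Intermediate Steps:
$w{\left(a \right)} = - 5 a$
$u{\left(H \right)} = 4 + H$
$\left(9671 - 12410\right) + u{\left(w{\left(0 \right)} \right)} = \left(9671 - 12410\right) + \left(4 - 0\right) = \left(9671 - 12410\right) + \left(4 + 0\right) = \left(9671 - 12410\right) + 4 = -2739 + 4 = -2735$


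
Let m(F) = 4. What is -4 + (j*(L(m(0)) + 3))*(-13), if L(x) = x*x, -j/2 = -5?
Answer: -2474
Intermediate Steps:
j = 10 (j = -2*(-5) = 10)
L(x) = x**2
-4 + (j*(L(m(0)) + 3))*(-13) = -4 + (10*(4**2 + 3))*(-13) = -4 + (10*(16 + 3))*(-13) = -4 + (10*19)*(-13) = -4 + 190*(-13) = -4 - 2470 = -2474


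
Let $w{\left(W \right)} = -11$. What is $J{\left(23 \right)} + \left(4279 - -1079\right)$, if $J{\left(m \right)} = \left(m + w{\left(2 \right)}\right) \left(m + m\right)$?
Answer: $5910$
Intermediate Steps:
$J{\left(m \right)} = 2 m \left(-11 + m\right)$ ($J{\left(m \right)} = \left(m - 11\right) \left(m + m\right) = \left(-11 + m\right) 2 m = 2 m \left(-11 + m\right)$)
$J{\left(23 \right)} + \left(4279 - -1079\right) = 2 \cdot 23 \left(-11 + 23\right) + \left(4279 - -1079\right) = 2 \cdot 23 \cdot 12 + \left(4279 + 1079\right) = 552 + 5358 = 5910$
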